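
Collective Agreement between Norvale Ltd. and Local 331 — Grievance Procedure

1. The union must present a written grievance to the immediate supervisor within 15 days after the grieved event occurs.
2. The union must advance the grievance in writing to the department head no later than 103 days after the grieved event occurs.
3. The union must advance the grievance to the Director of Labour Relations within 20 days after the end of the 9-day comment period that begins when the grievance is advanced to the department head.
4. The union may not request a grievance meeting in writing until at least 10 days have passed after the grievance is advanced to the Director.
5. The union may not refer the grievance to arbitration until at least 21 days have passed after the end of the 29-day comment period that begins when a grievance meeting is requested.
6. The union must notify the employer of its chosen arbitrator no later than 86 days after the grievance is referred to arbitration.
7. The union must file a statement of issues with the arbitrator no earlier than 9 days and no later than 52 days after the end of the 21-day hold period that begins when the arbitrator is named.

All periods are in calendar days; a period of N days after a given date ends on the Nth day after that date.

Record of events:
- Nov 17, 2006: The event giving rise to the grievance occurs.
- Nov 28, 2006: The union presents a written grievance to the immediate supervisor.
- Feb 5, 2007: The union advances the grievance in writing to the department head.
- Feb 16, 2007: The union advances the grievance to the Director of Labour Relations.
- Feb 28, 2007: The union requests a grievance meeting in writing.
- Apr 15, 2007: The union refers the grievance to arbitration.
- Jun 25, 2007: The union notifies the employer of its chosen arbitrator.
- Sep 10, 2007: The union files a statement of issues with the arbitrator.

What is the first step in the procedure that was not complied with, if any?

Step 1: 15 days after Nov 17, 2006 (when the grieved event occurs) is Dec 2, 2006; Nov 28, 2006 is within that limit.
Step 2: 103 days after Nov 17, 2006 (when the grieved event occurs) is Feb 28, 2007; completed Feb 5, 2007, before the deadline.
Step 3: 20 days after Feb 14, 2007 (end of the 9-day comment period, which began when the grievance is advanced to the department head on Feb 5, 2007) is Mar 6, 2007; done Feb 16, 2007 — timely.
Step 4: the earliest permitted date is 10 days after Feb 16, 2007 (when the grievance is advanced to the Director), i.e. Feb 26, 2007; Feb 28, 2007 is on or after that date.
Step 5: the earliest permitted date is 21 days after Mar 29, 2007 (end of the 29-day comment period, which began when a grievance meeting is requested on Feb 28, 2007), i.e. Apr 19, 2007; done Apr 15, 2007 — 4 days too early.
The analysis stops there.

Step 5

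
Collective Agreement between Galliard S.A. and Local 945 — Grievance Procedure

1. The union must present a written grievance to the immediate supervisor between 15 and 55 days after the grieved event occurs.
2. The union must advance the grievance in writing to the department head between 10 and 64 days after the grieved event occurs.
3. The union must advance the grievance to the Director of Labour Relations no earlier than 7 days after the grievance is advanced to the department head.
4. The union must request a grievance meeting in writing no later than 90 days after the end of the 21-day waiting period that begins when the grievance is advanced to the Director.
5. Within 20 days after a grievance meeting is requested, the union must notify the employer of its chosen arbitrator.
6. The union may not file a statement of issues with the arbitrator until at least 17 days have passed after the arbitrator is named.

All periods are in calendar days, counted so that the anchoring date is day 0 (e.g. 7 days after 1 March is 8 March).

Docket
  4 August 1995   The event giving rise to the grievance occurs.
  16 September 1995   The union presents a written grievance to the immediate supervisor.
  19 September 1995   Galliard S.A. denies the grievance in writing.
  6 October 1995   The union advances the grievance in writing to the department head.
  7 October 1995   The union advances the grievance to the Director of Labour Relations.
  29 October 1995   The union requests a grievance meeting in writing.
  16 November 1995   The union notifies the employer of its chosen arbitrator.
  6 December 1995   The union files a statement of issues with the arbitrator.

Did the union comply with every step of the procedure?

Step 1 — 15 and 55 days from 4 August 1995 (when the grieved event occurs) are 19 August 1995 and 28 September 1995 respectively; done 16 September 1995, which is between those dates.
Step 2 — 10 and 64 days from 4 August 1995 (when the grieved event occurs) are 14 August 1995 and 7 October 1995 respectively; done 6 October 1995, which is between those dates.
Step 3 — must wait 7 days from 6 October 1995 (when the grievance is advanced to the department head), so not before 13 October 1995; 7 October 1995 is 6 days before the earliest permitted date.
The procedure was therefore not followed at step 3.

No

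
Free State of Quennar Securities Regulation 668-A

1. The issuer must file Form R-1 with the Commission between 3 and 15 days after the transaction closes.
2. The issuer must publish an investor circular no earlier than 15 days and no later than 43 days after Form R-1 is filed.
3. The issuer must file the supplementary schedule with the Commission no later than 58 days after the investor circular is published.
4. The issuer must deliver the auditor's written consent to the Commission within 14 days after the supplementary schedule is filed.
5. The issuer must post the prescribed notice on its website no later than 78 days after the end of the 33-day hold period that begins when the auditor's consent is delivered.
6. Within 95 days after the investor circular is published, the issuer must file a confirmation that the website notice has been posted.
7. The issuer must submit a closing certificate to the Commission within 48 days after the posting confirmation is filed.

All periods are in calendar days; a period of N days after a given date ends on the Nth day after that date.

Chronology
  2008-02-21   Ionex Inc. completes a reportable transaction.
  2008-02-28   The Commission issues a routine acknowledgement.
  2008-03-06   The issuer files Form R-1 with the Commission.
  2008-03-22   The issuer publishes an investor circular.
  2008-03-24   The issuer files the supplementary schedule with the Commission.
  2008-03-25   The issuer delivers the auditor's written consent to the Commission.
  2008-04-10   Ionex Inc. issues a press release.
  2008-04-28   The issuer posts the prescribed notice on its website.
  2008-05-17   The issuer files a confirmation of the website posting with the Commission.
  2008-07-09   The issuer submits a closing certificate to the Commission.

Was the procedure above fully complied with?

No

Step 1: the window is 3–15 days after 2008-02-21 (when the transaction closes), so 2008-02-24 through 2008-03-07; done 2008-03-06 — within the window.
Step 2: the window is 15–43 days after 2008-03-06 (when Form R-1 is filed), so 2008-03-21 through 2008-04-18; done 2008-03-22 — within the window.
Step 3: 58 days after 2008-03-22 (when the investor circular is published) is 2008-05-19; done 2008-03-24 — timely.
Step 4: 14 days after 2008-03-24 (when the supplementary schedule is filed) is 2008-04-07; 2008-03-25 is within that limit.
Step 5: 78 days after 2008-04-27 (end of the 33-day hold period, which began when the auditor's consent is delivered on 2008-03-25) is 2008-07-14; 2008-04-28 is within that limit.
Step 6: 95 days after 2008-03-22 (when the investor circular is published) is 2008-06-25; completed 2008-05-17, before the deadline.
Step 7: 48 days after 2008-05-17 (when the posting confirmation is filed) is 2008-07-04; not done until 2008-07-09, 5 days after the deadline.
The procedure was therefore not followed at step 7.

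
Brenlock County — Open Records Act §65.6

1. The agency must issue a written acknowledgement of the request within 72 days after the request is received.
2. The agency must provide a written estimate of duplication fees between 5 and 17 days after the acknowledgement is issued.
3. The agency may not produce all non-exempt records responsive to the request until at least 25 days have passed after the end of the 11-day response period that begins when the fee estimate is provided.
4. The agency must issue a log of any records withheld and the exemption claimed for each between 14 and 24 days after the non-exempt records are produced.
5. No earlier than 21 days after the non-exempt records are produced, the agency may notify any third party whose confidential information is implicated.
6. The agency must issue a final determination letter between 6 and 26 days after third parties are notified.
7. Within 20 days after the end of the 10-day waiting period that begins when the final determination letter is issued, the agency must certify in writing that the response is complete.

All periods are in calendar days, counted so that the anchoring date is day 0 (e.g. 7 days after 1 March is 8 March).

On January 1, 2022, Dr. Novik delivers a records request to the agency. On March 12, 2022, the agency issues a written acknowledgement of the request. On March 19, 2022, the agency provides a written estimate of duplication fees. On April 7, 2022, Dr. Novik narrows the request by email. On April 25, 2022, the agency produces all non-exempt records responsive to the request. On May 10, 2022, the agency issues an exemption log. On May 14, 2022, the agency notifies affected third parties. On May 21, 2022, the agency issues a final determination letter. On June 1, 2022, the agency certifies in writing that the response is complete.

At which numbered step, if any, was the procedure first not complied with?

(1) due by January 1, 2022 + 72 days = March 14, 2022; done March 12, 2022 — timely.
(2) the permitted window runs from March 12, 2022 + 5 = March 17, 2022 to March 12, 2022 + 17 = March 29, 2022; March 19, 2022 falls inside that range.
(3) permitted from March 30, 2022 + 25 days = April 24, 2022 onward; done April 25, 2022, after the minimum wait.
(4) the permitted window runs from April 25, 2022 + 14 = May 9, 2022 to April 25, 2022 + 24 = May 19, 2022; done May 10, 2022 — within the window.
(5) permitted from April 25, 2022 + 21 days = May 16, 2022 onward; May 14, 2022 is 2 days before the earliest permitted date.

Step 5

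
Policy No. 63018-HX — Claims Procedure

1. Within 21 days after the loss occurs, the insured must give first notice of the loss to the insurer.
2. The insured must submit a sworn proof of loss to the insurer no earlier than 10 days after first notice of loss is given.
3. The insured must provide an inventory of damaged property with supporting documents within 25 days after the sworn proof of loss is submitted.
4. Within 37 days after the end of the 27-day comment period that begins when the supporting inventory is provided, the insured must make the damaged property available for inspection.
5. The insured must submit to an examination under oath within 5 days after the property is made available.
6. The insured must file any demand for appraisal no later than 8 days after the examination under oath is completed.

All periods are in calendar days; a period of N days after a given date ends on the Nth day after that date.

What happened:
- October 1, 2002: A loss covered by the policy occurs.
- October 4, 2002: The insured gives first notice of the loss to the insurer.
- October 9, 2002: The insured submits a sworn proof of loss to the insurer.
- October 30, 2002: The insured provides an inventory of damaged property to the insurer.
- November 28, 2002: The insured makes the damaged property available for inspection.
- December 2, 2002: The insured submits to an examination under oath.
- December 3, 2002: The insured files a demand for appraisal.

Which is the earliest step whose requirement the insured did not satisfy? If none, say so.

Step 1 — counting 21 days from October 1, 2002 (when the loss occurs) gives a deadline of October 22, 2002; done October 4, 2002 — timely.
Step 2 — must wait 10 days from October 4, 2002 (when first notice of loss is given), so not before October 14, 2002; October 9, 2002 is 5 days before the earliest permitted date.

Step 2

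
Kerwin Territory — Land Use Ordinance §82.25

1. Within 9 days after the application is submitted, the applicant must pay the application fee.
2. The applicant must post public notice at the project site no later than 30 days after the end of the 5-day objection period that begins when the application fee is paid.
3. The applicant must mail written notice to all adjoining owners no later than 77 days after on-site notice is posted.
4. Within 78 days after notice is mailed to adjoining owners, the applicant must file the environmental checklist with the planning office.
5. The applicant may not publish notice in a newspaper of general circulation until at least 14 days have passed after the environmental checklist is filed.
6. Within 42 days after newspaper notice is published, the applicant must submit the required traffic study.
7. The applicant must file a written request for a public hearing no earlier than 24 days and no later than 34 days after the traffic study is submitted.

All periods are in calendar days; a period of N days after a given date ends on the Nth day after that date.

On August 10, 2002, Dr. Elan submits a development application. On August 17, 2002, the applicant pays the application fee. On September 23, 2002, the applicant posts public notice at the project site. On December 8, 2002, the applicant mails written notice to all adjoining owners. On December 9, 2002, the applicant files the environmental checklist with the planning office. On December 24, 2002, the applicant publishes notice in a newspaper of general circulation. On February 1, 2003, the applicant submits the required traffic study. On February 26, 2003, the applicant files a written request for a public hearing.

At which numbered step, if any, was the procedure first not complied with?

Step 1: 9 days after August 10, 2002 (when the application is submitted) is August 19, 2002; done August 17, 2002 — timely.
Step 2: 30 days after August 22, 2002 (end of the 5-day objection period, which began when the application fee is paid on August 17, 2002) is September 21, 2002; not done until September 23, 2002, 2 days after the deadline.
The analysis stops there.

Step 2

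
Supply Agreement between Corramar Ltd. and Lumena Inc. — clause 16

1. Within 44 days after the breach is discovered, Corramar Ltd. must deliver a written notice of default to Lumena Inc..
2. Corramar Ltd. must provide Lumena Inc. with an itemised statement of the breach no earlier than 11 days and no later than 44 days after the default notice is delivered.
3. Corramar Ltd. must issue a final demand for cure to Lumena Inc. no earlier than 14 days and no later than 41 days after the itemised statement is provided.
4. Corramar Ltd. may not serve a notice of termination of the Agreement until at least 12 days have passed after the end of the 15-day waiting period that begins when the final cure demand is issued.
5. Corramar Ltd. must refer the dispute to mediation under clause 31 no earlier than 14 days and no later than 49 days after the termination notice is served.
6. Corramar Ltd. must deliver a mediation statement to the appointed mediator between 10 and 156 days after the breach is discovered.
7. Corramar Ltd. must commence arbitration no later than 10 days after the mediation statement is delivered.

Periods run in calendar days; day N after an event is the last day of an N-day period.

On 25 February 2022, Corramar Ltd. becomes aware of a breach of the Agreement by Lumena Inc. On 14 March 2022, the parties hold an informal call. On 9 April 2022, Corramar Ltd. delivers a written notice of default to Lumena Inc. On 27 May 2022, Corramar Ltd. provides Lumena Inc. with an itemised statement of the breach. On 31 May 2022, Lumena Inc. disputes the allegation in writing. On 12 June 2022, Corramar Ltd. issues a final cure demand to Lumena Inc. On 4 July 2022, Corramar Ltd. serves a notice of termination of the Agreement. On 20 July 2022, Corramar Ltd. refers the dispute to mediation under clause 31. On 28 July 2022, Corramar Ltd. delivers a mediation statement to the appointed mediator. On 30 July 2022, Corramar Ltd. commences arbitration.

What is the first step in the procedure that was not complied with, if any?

Step 2

Step 1: 44 days after 25 February 2022 (when the breach is discovered) is 10 April 2022; done 9 April 2022 — timely.
Step 2: the window is 11–44 days after 9 April 2022 (when the default notice is delivered), so 20 April 2022 through 23 May 2022; 27 May 2022 is 4 days past the end of the window.
The procedure was therefore not followed at step 2.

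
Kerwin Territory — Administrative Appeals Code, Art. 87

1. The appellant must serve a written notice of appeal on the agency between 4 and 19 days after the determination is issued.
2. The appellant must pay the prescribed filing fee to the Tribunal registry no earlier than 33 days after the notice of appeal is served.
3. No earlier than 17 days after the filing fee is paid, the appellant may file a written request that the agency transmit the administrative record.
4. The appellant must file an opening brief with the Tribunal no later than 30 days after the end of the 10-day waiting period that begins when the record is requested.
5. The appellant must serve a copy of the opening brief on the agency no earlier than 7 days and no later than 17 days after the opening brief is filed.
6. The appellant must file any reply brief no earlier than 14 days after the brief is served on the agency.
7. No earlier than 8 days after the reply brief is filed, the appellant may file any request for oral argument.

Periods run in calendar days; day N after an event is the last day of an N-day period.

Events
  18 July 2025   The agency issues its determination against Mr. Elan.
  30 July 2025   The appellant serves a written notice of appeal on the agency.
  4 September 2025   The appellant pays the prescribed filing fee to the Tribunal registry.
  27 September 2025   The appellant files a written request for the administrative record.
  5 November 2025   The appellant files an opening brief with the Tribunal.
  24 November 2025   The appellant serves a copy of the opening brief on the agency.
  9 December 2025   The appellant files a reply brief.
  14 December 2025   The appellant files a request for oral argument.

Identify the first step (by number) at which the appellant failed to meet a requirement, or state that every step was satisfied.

Step 5

Step 1: the window is 4–19 days after 18 July 2025 (when the determination is issued), so 22 July 2025 through 6 August 2025; 30 July 2025 falls inside that range.
Step 2: the earliest permitted date is 33 days after 30 July 2025 (when the notice of appeal is served), i.e. 1 September 2025; done 4 September 2025, after the minimum wait.
Step 3: the earliest permitted date is 17 days after 4 September 2025 (when the filing fee is paid), i.e. 21 September 2025; 27 September 2025 is on or after that date.
Step 4: 30 days after 7 October 2025 (end of the 10-day waiting period, which began when the record is requested on 27 September 2025) is 6 November 2025; completed 5 November 2025, before the deadline.
Step 5: the window is 7–17 days after 5 November 2025 (when the opening brief is filed), so 12 November 2025 through 22 November 2025; 24 November 2025 is 2 days past the end of the window.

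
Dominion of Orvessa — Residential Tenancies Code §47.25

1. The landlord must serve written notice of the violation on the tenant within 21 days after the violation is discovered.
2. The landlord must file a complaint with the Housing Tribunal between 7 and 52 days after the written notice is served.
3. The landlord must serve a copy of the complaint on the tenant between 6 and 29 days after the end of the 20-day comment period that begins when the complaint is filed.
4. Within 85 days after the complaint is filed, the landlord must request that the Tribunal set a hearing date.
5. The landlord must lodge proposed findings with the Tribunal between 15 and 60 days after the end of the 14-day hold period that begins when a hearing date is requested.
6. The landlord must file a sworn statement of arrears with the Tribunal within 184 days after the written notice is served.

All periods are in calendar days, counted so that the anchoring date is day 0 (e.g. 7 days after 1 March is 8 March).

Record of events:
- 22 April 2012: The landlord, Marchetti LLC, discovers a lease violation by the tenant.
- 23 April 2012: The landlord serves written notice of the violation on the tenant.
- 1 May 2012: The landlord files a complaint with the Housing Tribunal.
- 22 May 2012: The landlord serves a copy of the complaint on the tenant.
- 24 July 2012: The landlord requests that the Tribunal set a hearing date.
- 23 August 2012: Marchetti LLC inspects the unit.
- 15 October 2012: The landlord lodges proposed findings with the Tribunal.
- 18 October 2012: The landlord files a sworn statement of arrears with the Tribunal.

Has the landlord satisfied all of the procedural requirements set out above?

No

Step 1: 21 days after 22 April 2012 (when the violation is discovered) is 13 May 2012; 23 April 2012 is within that limit.
Step 2: the window is 7–52 days after 23 April 2012 (when the written notice is served), so 30 April 2012 through 14 June 2012; done 1 May 2012 — within the window.
Step 3: the window is 6–29 days after 21 May 2012 (end of the 20-day comment period, which began when the complaint is filed on 1 May 2012), so 27 May 2012 through 19 June 2012; done 22 May 2012 — 5 days before the window opened.
That is the first point of non-compliance.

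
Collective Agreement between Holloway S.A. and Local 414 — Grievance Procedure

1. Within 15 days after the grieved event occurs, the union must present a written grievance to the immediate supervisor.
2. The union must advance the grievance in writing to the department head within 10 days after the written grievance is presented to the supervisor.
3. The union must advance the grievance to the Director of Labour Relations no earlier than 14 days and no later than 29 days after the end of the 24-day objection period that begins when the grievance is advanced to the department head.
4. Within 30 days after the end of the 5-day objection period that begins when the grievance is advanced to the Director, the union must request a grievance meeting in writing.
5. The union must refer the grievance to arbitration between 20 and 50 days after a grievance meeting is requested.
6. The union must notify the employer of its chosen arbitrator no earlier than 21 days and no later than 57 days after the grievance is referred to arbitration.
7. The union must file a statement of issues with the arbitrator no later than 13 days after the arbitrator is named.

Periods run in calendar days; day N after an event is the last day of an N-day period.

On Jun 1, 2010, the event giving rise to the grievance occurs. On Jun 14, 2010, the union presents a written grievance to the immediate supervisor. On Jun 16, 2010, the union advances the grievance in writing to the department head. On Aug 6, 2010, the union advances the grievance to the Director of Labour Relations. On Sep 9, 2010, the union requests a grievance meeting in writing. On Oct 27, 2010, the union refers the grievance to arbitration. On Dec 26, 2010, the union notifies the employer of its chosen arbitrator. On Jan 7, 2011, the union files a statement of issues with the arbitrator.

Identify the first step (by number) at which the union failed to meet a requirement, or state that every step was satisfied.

Step 6

Step 1 — counting 15 days from Jun 1, 2010 (when the grieved event occurs) gives a deadline of Jun 16, 2010; Jun 14, 2010 is within that limit.
Step 2 — counting 10 days from Jun 14, 2010 (when the written grievance is presented to the supervisor) gives a deadline of Jun 24, 2010; done Jun 16, 2010 — timely.
Step 3 — 14 and 29 days from Jul 10, 2010 (end of the 24-day objection period, which began when the grievance is advanced to the department head on Jun 16, 2010) are Jul 24, 2010 and Aug 8, 2010 respectively; done Aug 6, 2010 — within the window.
Step 4 — counting 30 days from Aug 11, 2010 (end of the 5-day objection period, which began when the grievance is advanced to the Director on Aug 6, 2010) gives a deadline of Sep 10, 2010; completed Sep 9, 2010, before the deadline.
Step 5 — 20 and 50 days from Sep 9, 2010 (when a grievance meeting is requested) are Sep 29, 2010 and Oct 29, 2010 respectively; done Oct 27, 2010 — within the window.
Step 6 — 21 and 57 days from Oct 27, 2010 (when the grievance is referred to arbitration) are Nov 17, 2010 and Dec 23, 2010 respectively; Dec 26, 2010 is 3 days past the end of the window.
That is the first point of non-compliance.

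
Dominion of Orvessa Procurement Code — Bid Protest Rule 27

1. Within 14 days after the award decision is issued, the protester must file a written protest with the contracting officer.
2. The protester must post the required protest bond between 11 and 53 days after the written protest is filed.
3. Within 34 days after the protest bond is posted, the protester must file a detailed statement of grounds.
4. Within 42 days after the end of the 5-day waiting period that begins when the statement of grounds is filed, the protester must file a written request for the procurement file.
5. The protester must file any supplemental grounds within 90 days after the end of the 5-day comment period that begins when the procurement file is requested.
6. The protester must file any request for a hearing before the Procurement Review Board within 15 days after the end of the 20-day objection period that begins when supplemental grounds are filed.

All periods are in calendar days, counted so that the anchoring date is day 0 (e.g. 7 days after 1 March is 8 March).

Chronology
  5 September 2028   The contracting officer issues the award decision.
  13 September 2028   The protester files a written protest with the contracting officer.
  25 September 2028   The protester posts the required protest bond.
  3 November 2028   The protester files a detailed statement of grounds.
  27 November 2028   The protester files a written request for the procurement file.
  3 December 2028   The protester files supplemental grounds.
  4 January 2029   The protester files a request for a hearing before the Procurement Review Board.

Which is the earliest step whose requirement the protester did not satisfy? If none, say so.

Step 1 — counting 14 days from 5 September 2028 (when the award decision is issued) gives a deadline of 19 September 2028; done 13 September 2028 — timely.
Step 2 — 11 and 53 days from 13 September 2028 (when the written protest is filed) are 24 September 2028 and 5 November 2028 respectively; done 25 September 2028, which is between those dates.
Step 3 — counting 34 days from 25 September 2028 (when the protest bond is posted) gives a deadline of 29 October 2028; not done until 3 November 2028, 5 days after the deadline.

Step 3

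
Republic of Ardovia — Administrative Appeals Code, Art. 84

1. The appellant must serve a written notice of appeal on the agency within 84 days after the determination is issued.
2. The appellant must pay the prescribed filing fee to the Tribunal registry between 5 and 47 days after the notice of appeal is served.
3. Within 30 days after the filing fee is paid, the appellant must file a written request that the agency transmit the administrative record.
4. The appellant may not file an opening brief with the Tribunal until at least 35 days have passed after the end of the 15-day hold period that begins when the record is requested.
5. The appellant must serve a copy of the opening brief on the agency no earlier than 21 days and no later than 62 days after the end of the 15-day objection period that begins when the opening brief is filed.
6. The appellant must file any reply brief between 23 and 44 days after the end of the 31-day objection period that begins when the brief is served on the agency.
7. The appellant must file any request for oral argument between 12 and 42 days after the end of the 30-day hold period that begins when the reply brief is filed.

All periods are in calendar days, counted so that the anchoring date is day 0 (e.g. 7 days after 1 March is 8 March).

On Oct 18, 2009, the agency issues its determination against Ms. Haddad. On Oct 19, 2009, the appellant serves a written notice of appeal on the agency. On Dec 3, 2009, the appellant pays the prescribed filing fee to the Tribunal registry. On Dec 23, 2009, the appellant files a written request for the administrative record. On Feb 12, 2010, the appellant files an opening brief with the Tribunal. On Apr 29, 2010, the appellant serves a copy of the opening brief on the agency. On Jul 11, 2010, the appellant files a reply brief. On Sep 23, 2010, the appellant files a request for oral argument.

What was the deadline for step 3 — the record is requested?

Step 3 runs from Dec 3, 2009, when the filing fee is paid. 30 days after Dec 3, 2009 is Jan 2, 2010.

Jan 2, 2010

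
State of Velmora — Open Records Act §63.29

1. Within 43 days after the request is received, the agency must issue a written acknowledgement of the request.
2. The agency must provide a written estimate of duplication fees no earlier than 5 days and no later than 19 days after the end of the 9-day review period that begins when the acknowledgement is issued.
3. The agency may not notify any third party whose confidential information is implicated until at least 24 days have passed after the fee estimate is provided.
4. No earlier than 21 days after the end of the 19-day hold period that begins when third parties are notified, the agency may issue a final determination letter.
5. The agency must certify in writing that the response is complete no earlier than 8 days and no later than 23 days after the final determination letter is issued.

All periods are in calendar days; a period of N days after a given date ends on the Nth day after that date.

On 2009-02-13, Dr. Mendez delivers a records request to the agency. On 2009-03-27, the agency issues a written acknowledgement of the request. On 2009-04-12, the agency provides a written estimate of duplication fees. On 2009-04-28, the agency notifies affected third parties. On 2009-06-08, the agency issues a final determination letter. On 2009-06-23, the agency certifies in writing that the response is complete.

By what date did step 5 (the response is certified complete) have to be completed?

Step 5 runs from 2009-06-08, when the final determination letter is issued. The window is 8–23 days after 2009-06-08; it closes on 2009-07-01.

2009-07-01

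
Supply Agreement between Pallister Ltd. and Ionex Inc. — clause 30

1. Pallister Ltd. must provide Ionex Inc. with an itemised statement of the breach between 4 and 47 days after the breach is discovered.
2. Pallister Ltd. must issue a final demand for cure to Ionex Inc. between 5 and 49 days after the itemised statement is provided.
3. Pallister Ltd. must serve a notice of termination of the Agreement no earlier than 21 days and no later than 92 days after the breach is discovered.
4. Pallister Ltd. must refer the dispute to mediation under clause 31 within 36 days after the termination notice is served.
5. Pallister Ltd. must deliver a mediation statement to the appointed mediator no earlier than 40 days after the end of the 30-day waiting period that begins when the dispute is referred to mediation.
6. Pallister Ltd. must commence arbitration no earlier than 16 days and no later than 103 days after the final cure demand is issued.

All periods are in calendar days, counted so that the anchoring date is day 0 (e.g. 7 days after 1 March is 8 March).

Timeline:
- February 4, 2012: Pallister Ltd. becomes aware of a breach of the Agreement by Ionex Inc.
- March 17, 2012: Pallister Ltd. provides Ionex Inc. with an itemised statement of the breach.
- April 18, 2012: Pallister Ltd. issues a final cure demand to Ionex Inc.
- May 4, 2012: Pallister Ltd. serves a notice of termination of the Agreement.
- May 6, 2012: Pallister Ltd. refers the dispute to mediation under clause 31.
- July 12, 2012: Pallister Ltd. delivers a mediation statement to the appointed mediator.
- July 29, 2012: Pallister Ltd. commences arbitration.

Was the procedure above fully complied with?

No

Step 1 — 4 and 47 days from February 4, 2012 (when the breach is discovered) are February 8, 2012 and March 22, 2012 respectively; done March 17, 2012, which is between those dates.
Step 2 — 5 and 49 days from March 17, 2012 (when the itemised statement is provided) are March 22, 2012 and May 5, 2012 respectively; done April 18, 2012, which is between those dates.
Step 3 — 21 and 92 days from February 4, 2012 (when the breach is discovered) are February 25, 2012 and May 6, 2012 respectively; done May 4, 2012 — within the window.
Step 4 — counting 36 days from May 4, 2012 (when the termination notice is served) gives a deadline of June 9, 2012; May 6, 2012 is within that limit.
Step 5 — must wait 40 days from June 5, 2012 (end of the 30-day waiting period, which began when the dispute is referred to mediation on May 6, 2012), so not before July 15, 2012; July 12, 2012 is 3 days before the earliest permitted date.
Later steps need not be reached.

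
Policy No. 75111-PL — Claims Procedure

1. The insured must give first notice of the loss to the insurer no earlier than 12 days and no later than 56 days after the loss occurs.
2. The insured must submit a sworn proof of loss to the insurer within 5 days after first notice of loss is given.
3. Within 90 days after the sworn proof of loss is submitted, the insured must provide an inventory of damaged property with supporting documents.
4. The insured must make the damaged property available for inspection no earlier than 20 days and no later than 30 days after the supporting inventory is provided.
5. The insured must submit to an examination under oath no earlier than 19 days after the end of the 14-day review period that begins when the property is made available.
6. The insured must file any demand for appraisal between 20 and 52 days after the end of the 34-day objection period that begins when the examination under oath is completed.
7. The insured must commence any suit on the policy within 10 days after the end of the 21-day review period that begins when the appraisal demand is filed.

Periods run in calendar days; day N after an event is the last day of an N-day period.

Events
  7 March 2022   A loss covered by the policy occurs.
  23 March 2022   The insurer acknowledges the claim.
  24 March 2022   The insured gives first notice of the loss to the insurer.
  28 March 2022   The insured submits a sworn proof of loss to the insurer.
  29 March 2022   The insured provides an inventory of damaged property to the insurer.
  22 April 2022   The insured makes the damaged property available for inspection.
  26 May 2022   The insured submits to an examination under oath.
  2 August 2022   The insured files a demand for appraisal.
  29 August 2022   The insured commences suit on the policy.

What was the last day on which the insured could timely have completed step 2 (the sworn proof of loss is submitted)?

Step 2 runs from 24 March 2022, when first notice of loss is given. 5 days after 24 March 2022 is 29 March 2022.

29 March 2022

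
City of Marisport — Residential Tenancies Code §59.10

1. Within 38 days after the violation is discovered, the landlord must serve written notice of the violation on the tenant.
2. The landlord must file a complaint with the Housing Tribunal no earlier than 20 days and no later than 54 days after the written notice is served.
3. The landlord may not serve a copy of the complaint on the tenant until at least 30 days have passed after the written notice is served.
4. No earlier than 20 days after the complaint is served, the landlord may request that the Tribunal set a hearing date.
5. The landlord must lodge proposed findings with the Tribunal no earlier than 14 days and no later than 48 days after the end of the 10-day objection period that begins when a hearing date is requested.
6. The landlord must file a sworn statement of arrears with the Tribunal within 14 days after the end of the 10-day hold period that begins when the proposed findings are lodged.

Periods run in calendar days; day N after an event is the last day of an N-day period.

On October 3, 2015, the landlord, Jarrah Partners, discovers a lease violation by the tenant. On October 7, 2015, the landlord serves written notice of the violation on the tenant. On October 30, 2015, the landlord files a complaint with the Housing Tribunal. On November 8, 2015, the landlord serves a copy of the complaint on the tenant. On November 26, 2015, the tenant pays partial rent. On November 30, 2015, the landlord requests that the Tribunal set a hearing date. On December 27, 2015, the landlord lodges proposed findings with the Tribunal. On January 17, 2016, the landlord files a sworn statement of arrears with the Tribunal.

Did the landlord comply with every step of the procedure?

Yes

Step 1 — counting 38 days from October 3, 2015 (when the violation is discovered) gives a deadline of November 10, 2015; October 7, 2015 is within that limit.
Step 2 — 20 and 54 days from October 7, 2015 (when the written notice is served) are October 27, 2015 and November 30, 2015 respectively; done October 30, 2015, which is between those dates.
Step 3 — must wait 30 days from October 7, 2015 (when the written notice is served), so not before November 6, 2015; November 8, 2015 is on or after that date.
Step 4 — must wait 20 days from November 8, 2015 (when the complaint is served), so not before November 28, 2015; November 30, 2015 is on or after that date.
Step 5 — 14 and 48 days from December 10, 2015 (end of the 10-day objection period, which began when a hearing date is requested on November 30, 2015) are December 24, 2015 and January 27, 2016 respectively; done December 27, 2015 — within the window.
Step 6 — counting 14 days from January 6, 2016 (end of the 10-day hold period, which began when the proposed findings are lodged on December 27, 2015) gives a deadline of January 20, 2016; January 17, 2016 is within that limit.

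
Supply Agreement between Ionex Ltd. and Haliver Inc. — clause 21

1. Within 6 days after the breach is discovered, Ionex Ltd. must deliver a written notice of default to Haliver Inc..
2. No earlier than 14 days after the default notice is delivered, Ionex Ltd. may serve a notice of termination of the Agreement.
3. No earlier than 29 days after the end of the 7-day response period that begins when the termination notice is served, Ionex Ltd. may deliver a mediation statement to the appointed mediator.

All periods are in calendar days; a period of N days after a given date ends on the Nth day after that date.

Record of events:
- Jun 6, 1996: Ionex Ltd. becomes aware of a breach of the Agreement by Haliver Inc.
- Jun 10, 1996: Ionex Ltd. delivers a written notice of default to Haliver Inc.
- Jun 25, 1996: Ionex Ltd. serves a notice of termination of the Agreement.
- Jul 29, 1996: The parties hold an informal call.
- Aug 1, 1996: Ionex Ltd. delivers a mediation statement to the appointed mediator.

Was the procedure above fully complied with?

Yes

(1) due by Jun 6, 1996 + 6 days = Jun 12, 1996; Jun 10, 1996 is within that limit.
(2) permitted from Jun 10, 1996 + 14 days = Jun 24, 1996 onward; done Jun 25, 1996, after the minimum wait.
(3) permitted from Jul 2, 1996 + 29 days = Jul 31, 1996 onward; done Aug 1, 1996, after the minimum wait.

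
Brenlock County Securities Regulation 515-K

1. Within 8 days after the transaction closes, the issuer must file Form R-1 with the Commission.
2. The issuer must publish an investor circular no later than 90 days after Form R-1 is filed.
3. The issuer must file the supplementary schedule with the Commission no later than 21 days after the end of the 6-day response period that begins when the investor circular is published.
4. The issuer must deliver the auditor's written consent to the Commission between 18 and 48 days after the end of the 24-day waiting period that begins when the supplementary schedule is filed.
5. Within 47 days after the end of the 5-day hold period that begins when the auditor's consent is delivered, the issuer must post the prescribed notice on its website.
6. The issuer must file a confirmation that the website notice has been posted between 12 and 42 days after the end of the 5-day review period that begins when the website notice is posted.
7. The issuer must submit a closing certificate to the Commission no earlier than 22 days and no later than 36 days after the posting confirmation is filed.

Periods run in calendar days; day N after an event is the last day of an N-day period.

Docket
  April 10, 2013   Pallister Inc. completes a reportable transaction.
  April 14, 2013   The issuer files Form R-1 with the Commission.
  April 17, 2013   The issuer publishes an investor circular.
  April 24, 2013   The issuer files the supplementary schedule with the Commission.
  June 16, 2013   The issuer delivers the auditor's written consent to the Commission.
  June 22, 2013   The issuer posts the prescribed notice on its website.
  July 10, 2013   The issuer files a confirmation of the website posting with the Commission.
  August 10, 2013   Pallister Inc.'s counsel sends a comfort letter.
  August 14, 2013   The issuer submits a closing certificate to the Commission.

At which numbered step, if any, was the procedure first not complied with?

Step 1 — counting 8 days from April 10, 2013 (when the transaction closes) gives a deadline of April 18, 2013; completed April 14, 2013, before the deadline.
Step 2 — counting 90 days from April 14, 2013 (when Form R-1 is filed) gives a deadline of July 13, 2013; completed April 17, 2013, before the deadline.
Step 3 — counting 21 days from April 23, 2013 (end of the 6-day response period, which began when the investor circular is published on April 17, 2013) gives a deadline of May 14, 2013; April 24, 2013 is within that limit.
Step 4 — 18 and 48 days from May 18, 2013 (end of the 24-day waiting period, which began when the supplementary schedule is filed on April 24, 2013) are June 5, 2013 and July 5, 2013 respectively; June 16, 2013 falls inside that range.
Step 5 — counting 47 days from June 21, 2013 (end of the 5-day hold period, which began when the auditor's consent is delivered on June 16, 2013) gives a deadline of August 7, 2013; done June 22, 2013 — timely.
Step 6 — 12 and 42 days from June 27, 2013 (end of the 5-day review period, which began when the website notice is posted on June 22, 2013) are July 9, 2013 and August 8, 2013 respectively; done July 10, 2013 — within the window.
Step 7 — 22 and 36 days from July 10, 2013 (when the posting confirmation is filed) are August 1, 2013 and August 15, 2013 respectively; August 14, 2013 falls inside that range.

None — every step was satisfied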